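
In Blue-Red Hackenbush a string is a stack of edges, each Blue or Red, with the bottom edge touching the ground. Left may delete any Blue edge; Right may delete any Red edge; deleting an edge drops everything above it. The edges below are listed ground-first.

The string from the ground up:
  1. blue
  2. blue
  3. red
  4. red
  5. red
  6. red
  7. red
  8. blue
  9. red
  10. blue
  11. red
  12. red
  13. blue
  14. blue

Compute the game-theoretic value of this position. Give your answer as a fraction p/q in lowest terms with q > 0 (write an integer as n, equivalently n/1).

4263/4096

Recurse on prefixes of the 14-edge string blue blue red red red red red blue red blue red red blue blue:
b: Left { 0 }, Right { none } => simplest 1
bb: Left { 0 1 }, Right { none } => simplest 2
bbr: Left { 0 1 }, Right { 2 } => simplest 3/2
bbrr: Left { 0 1 }, Right { 3/2 2 } => simplest 5/4
bbrrr: Left { 0 1 }, Right { 5/4 3/2 2 } => simplest 9/8
bbrrrr: Left { 0 1 }, Right { 9/8 5/4 3/2 2 } => simplest 17/16
bbrrrrr: Left { 0 1 }, Right { 17/16 9/8 5/4 3/2 2 } => simplest 33/32
bbrrrrrb: Left { 0 1 33/32 }, Right { 17/16 9/8 5/4 3/2 2 } => simplest 67/64
bbrrrrrbr: Left { 0 1 33/32 }, Right { 67/64 17/16 9/8 5/4 3/2 2 } => simplest 133/128
bbrrrrrbrb: Left { 0 1 33/32 133/128 }, Right { 67/64 17/16 9/8 5/4 3/2 2 } => simplest 267/256
bbrrrrrbrbr: Left { 0 1 33/32 133/128 }, Right { 267/256 67/64 17/16 9/8 5/4 3/2 2 } => simplest 533/512
bbrrrrrbrbrr: Left { 0 1 33/32 133/128 }, Right { 533/512 267/256 67/64 17/16 9/8 5/4 3/2 2 } => simplest 1065/1024
bbrrrrrbrbrrb: Left { 0 1 33/32 133/128 1065/1024 }, Right { 533/512 267/256 67/64 17/16 9/8 5/4 3/2 2 } => simplest 2131/2048
bbrrrrrbrbrrbb: Left { 0 1 33/32 133/128 1065/1024 2131/2048 }, Right { 533/512 267/256 67/64 17/16 9/8 5/4 3/2 2 } => simplest 4263/4096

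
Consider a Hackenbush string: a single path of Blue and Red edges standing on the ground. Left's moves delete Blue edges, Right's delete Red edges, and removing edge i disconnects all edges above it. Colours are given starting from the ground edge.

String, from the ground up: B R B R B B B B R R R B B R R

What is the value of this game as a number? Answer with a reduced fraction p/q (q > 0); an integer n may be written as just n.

12057/16384

G_1 [B]  L=[0]  R=[∅]  → 1
G_2 [BR]  L=[0]  R=[1]  → 1/2
G_3 [BRB]  L=[0; 1/2]  R=[1]  → 3/4
G_4 [BRBR]  L=[0; 1/2]  R=[3/4; 1]  → 5/8
G_5 [BRBRB]  L=[0; 1/2; 5/8]  R=[3/4; 1]  → 11/16
G_6 [BRBRBB]  L=[0; 1/2; 5/8; 11/16]  R=[3/4; 1]  → 23/32
G_7 [BRBRBBB]  L=[0; 1/2; 5/8; 11/16; 23/32]  R=[3/4; 1]  → 47/64
G_8 [BRBRBBBB]  L=[0; 1/2; 5/8; 11/16; 23/32; 47/64]  R=[3/4; 1]  → 95/128
G_9 [BRBRBBBBR]  L=[0; 1/2; 5/8; 11/16; 23/32; 47/64]  R=[95/128; 3/4; 1]  → 189/256
G_10 [BRBRBBBBRR]  L=[0; 1/2; 5/8; 11/16; 23/32; 47/64]  R=[189/256; 95/128; 3/4; 1]  → 377/512
G_11 [BRBRBBBBRRR]  L=[0; 1/2; 5/8; 11/16; 23/32; 47/64]  R=[377/512; 189/256; 95/128; 3/4; 1]  → 753/1024
G_12 [BRBRBBBBRRRB]  L=[0; 1/2; 5/8; 11/16; 23/32; 47/64; 753/1024]  R=[377/512; 189/256; 95/128; 3/4; 1]  → 1507/2048
G_13 [BRBRBBBBRRRBB]  L=[0; 1/2; 5/8; 11/16; 23/32; 47/64; 753/1024; 1507/2048]  R=[377/512; 189/256; 95/128; 3/4; 1]  → 3015/4096
G_14 [BRBRBBBBRRRBBR]  L=[0; 1/2; 5/8; 11/16; 23/32; 47/64; 753/1024; 1507/2048]  R=[3015/4096; 377/512; 189/256; 95/128; 3/4; 1]  → 6029/8192
G_15 [BRBRBBBBRRRBBRR]  L=[0; 1/2; 5/8; 11/16; 23/32; 47/64; 753/1024; 1507/2048]  R=[6029/8192; 3015/4096; 377/512; 189/256; 95/128; 3/4; 1]  → 12057/16384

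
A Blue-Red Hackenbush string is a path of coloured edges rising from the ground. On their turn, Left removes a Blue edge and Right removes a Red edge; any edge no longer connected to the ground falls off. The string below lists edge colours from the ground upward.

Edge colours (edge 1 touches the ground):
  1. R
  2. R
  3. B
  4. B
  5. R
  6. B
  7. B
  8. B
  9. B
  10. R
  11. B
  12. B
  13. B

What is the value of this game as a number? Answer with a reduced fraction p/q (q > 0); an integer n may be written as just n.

-2577/2048

Prefix values for R R B B R B B B B R B B B via {L|R} + simplicity:
edge 1 of 13 (R): { none | 0 } ⇒ -1
edge 2 of 13 (R): { none | -1 0 } ⇒ -2
edge 3 of 13 (B): { -2 | -1 0 } ⇒ -3/2
edge 4 of 13 (B): { -2 -3/2 | -1 0 } ⇒ -5/4
edge 5 of 13 (R): { -2 -3/2 | -5/4 -1 0 } ⇒ -11/8
edge 6 of 13 (B): { -2 -3/2 -11/8 | -5/4 -1 0 } ⇒ -21/16
edge 7 of 13 (B): { -2 -3/2 -11/8 -21/16 | -5/4 -1 0 } ⇒ -41/32
edge 8 of 13 (B): { -2 -3/2 -11/8 -21/16 -41/32 | -5/4 -1 0 } ⇒ -81/64
edge 9 of 13 (B): { -2 -3/2 -11/8 -21/16 -41/32 -81/64 | -5/4 -1 0 } ⇒ -161/128
edge 10 of 13 (R): { -2 -3/2 -11/8 -21/16 -41/32 -81/64 | -161/128 -5/4 -1 0 } ⇒ -323/256
edge 11 of 13 (B): { -2 -3/2 -11/8 -21/16 -41/32 -81/64 -323/256 | -161/128 -5/4 -1 0 } ⇒ -645/512
edge 12 of 13 (B): { -2 -3/2 -11/8 -21/16 -41/32 -81/64 -323/256 -645/512 | -161/128 -5/4 -1 0 } ⇒ -1289/1024
edge 13 of 13 (B): { -2 -3/2 -11/8 -21/16 -41/32 -81/64 -323/256 -645/512 -1289/1024 | -161/128 -5/4 -1 0 } ⇒ -2577/2048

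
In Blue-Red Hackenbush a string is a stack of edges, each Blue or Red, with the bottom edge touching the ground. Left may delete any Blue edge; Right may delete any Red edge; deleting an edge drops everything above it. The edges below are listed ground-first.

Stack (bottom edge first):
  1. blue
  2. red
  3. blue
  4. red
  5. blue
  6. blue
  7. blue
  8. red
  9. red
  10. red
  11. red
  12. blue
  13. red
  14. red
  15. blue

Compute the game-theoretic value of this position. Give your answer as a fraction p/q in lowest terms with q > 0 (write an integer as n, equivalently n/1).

Prefix values for blue red blue red blue blue blue red red red red blue red red blue via {L|R} + simplicity:
1 of 15 · b · max L 0 · min R +∞ → 1
2 of 15 · br · max L 0 · min R 1 → 1/2
3 of 15 · brb · max L 1/2 · min R 1 → 3/4
4 of 15 · brbr · max L 1/2 · min R 3/4 → 5/8
5 of 15 · brbrb · max L 5/8 · min R 3/4 → 11/16
6 of 15 · brbrbb · max L 11/16 · min R 3/4 → 23/32
7 of 15 · brbrbbb · max L 23/32 · min R 3/4 → 47/64
8 of 15 · brbrbbbr · max L 23/32 · min R 47/64 → 93/128
9 of 15 · brbrbbbrr · max L 23/32 · min R 93/128 → 185/256
10 of 15 · brbrbbbrrr · max L 23/32 · min R 185/256 → 369/512
11 of 15 · brbrbbbrrrr · max L 23/32 · min R 369/512 → 737/1024
12 of 15 · brbrbbbrrrrb · max L 737/1024 · min R 369/512 → 1475/2048
13 of 15 · brbrbbbrrrrbr · max L 737/1024 · min R 1475/2048 → 2949/4096
14 of 15 · brbrbbbrrrrbrr · max L 737/1024 · min R 2949/4096 → 5897/8192
15 of 15 · brbrbbbrrrrbrrb · max L 5897/8192 · min R 2949/4096 → 11795/16384

11795/16384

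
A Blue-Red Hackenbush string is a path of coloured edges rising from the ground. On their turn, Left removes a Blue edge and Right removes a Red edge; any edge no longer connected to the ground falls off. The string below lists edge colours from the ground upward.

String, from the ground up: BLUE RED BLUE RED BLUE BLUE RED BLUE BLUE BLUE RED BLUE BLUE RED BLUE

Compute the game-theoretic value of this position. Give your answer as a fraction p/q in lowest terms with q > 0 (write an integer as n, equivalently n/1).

1 of 15 · B · max L 0 · min R +∞ = 1
2 of 15 · BR · max L 0 · min R 1 = 1/2
3 of 15 · BRB · max L 1/2 · min R 1 = 3/4
4 of 15 · BRBR · max L 1/2 · min R 3/4 = 5/8
5 of 15 · BRBRB · max L 5/8 · min R 3/4 = 11/16
6 of 15 · BRBRBB · max L 11/16 · min R 3/4 = 23/32
7 of 15 · BRBRBBR · max L 11/16 · min R 23/32 = 45/64
8 of 15 · BRBRBBRB · max L 45/64 · min R 23/32 = 91/128
9 of 15 · BRBRBBRBB · max L 91/128 · min R 23/32 = 183/256
10 of 15 · BRBRBBRBBB · max L 183/256 · min R 23/32 = 367/512
11 of 15 · BRBRBBRBBBR · max L 183/256 · min R 367/512 = 733/1024
12 of 15 · BRBRBBRBBBRB · max L 733/1024 · min R 367/512 = 1467/2048
13 of 15 · BRBRBBRBBBRBB · max L 1467/2048 · min R 367/512 = 2935/4096
14 of 15 · BRBRBBRBBBRBBR · max L 1467/2048 · min R 2935/4096 = 5869/8192
15 of 15 · BRBRBBRBBBRBBRB · max L 5869/8192 · min R 2935/4096 = 11739/16384

11739/16384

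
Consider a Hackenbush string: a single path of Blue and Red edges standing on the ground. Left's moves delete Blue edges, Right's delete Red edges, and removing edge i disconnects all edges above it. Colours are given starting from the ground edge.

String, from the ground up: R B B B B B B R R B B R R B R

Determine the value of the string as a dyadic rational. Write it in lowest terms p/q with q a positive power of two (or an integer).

R: Left { ∅ }, Right { 0 } — simplest -1
RB: Left { -1 }, Right { 0 } — simplest -1/2
RBB: Left { -1; -1/2 }, Right { 0 } — simplest -1/4
RBBB: Left { -1; -1/2; -1/4 }, Right { 0 } — simplest -1/8
RBBBB: Left { -1; -1/2; -1/4; -1/8 }, Right { 0 } — simplest -1/16
RBBBBB: Left { -1; -1/2; -1/4; -1/8; -1/16 }, Right { 0 } — simplest -1/32
RBBBBBB: Left { -1; -1/2; -1/4; -1/8; -1/16; -1/32 }, Right { 0 } — simplest -1/64
RBBBBBBR: Left { -1; -1/2; -1/4; -1/8; -1/16; -1/32 }, Right { -1/64; 0 } — simplest -3/128
RBBBBBBRR: Left { -1; -1/2; -1/4; -1/8; -1/16; -1/32 }, Right { -3/128; -1/64; 0 } — simplest -7/256
RBBBBBBRRB: Left { -1; -1/2; -1/4; -1/8; -1/16; -1/32; -7/256 }, Right { -3/128; -1/64; 0 } — simplest -13/512
RBBBBBBRRBB: Left { -1; -1/2; -1/4; -1/8; -1/16; -1/32; -7/256; -13/512 }, Right { -3/128; -1/64; 0 } — simplest -25/1024
RBBBBBBRRBBR: Left { -1; -1/2; -1/4; -1/8; -1/16; -1/32; -7/256; -13/512 }, Right { -25/1024; -3/128; -1/64; 0 } — simplest -51/2048
RBBBBBBRRBBRR: Left { -1; -1/2; -1/4; -1/8; -1/16; -1/32; -7/256; -13/512 }, Right { -51/2048; -25/1024; -3/128; -1/64; 0 } — simplest -103/4096
RBBBBBBRRBBRRB: Left { -1; -1/2; -1/4; -1/8; -1/16; -1/32; -7/256; -13/512; -103/4096 }, Right { -51/2048; -25/1024; -3/128; -1/64; 0 } — simplest -205/8192
RBBBBBBRRBBRRBR: Left { -1; -1/2; -1/4; -1/8; -1/16; -1/32; -7/256; -13/512; -103/4096 }, Right { -205/8192; -51/2048; -25/1024; -3/128; -1/64; 0 } — simplest -411/16384

-411/16384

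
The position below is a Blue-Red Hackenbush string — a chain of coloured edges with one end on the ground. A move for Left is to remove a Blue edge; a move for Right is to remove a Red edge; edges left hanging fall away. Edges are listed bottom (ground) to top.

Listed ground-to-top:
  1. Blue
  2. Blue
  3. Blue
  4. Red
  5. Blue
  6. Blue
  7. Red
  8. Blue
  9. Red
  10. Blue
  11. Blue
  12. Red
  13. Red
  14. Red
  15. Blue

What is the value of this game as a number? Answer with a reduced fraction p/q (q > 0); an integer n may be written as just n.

Recurse on prefixes of the 15-edge string Blue Blue Blue Red Blue Blue Red Blue Red Blue Blue Red Red Red Blue:
step 1: add Blue to get B; options L={ 0 } R={ none } so 1
step 2: add Blue to get BB; options L={ 0,1 } R={ none } so 2
step 3: add Blue to get BBB; options L={ 0,1,2 } R={ none } so 3
step 4: add Red to get BBBR; options L={ 0,1,2 } R={ 3 } so 5/2
step 5: add Blue to get BBBRB; options L={ 0,1,2,5/2 } R={ 3 } so 11/4
step 6: add Blue to get BBBRBB; options L={ 0,1,2,5/2,11/4 } R={ 3 } so 23/8
step 7: add Red to get BBBRBBR; options L={ 0,1,2,5/2,11/4 } R={ 23/8,3 } so 45/16
step 8: add Blue to get BBBRBBRB; options L={ 0,1,2,5/2,11/4,45/16 } R={ 23/8,3 } so 91/32
step 9: add Red to get BBBRBBRBR; options L={ 0,1,2,5/2,11/4,45/16 } R={ 91/32,23/8,3 } so 181/64
step 10: add Blue to get BBBRBBRBRB; options L={ 0,1,2,5/2,11/4,45/16,181/64 } R={ 91/32,23/8,3 } so 363/128
step 11: add Blue to get BBBRBBRBRBB; options L={ 0,1,2,5/2,11/4,45/16,181/64,363/128 } R={ 91/32,23/8,3 } so 727/256
step 12: add Red to get BBBRBBRBRBBR; options L={ 0,1,2,5/2,11/4,45/16,181/64,363/128 } R={ 727/256,91/32,23/8,3 } so 1453/512
step 13: add Red to get BBBRBBRBRBBRR; options L={ 0,1,2,5/2,11/4,45/16,181/64,363/128 } R={ 1453/512,727/256,91/32,23/8,3 } so 2905/1024
step 14: add Red to get BBBRBBRBRBBRRR; options L={ 0,1,2,5/2,11/4,45/16,181/64,363/128 } R={ 2905/1024,1453/512,727/256,91/32,23/8,3 } so 5809/2048
step 15: add Blue to get BBBRBBRBRBBRRRB; options L={ 0,1,2,5/2,11/4,45/16,181/64,363/128,5809/2048 } R={ 2905/1024,1453/512,727/256,91/32,23/8,3 } so 11619/4096

11619/4096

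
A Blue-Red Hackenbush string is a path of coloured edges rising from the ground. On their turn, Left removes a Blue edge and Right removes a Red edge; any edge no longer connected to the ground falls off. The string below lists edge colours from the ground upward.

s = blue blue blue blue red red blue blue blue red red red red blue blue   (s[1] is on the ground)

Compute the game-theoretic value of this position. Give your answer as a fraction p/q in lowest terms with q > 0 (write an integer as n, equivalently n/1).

b: Left { 0 }, Right { — } gives simplest 1
bb: Left { 0,1 }, Right { — } gives simplest 2
bbb: Left { 0,1,2 }, Right { — } gives simplest 3
bbbb: Left { 0,1,2,3 }, Right { — } gives simplest 4
bbbbr: Left { 0,1,2,3 }, Right { 4 } gives simplest 7/2
bbbbrr: Left { 0,1,2,3 }, Right { 7/2,4 } gives simplest 13/4
bbbbrrb: Left { 0,1,2,3,13/4 }, Right { 7/2,4 } gives simplest 27/8
bbbbrrbb: Left { 0,1,2,3,13/4,27/8 }, Right { 7/2,4 } gives simplest 55/16
bbbbrrbbb: Left { 0,1,2,3,13/4,27/8,55/16 }, Right { 7/2,4 } gives simplest 111/32
bbbbrrbbbr: Left { 0,1,2,3,13/4,27/8,55/16 }, Right { 111/32,7/2,4 } gives simplest 221/64
bbbbrrbbbrr: Left { 0,1,2,3,13/4,27/8,55/16 }, Right { 221/64,111/32,7/2,4 } gives simplest 441/128
bbbbrrbbbrrr: Left { 0,1,2,3,13/4,27/8,55/16 }, Right { 441/128,221/64,111/32,7/2,4 } gives simplest 881/256
bbbbrrbbbrrrr: Left { 0,1,2,3,13/4,27/8,55/16 }, Right { 881/256,441/128,221/64,111/32,7/2,4 } gives simplest 1761/512
bbbbrrbbbrrrrb: Left { 0,1,2,3,13/4,27/8,55/16,1761/512 }, Right { 881/256,441/128,221/64,111/32,7/2,4 } gives simplest 3523/1024
bbbbrrbbbrrrrbb: Left { 0,1,2,3,13/4,27/8,55/16,1761/512,3523/1024 }, Right { 881/256,441/128,221/64,111/32,7/2,4 } gives simplest 7047/2048

7047/2048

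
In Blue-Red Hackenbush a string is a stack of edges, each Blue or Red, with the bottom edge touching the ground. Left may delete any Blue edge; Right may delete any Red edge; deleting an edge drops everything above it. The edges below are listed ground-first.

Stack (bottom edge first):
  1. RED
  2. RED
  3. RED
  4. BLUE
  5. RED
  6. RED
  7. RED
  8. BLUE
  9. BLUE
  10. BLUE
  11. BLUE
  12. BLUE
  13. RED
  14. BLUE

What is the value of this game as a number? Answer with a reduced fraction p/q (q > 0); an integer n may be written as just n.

-5893/2048

Recurse on prefixes of the 14-edge string RED RED RED BLUE RED RED RED BLUE BLUE BLUE BLUE BLUE RED BLUE:
R: Left { — }, Right { 0 } => simplest -1
RR: Left { — }, Right { -1 0 } => simplest -2
RRR: Left { — }, Right { -2 -1 0 } => simplest -3
RRRB: Left { -3 }, Right { -2 -1 0 } => simplest -5/2
RRRBR: Left { -3 }, Right { -5/2 -2 -1 0 } => simplest -11/4
RRRBRR: Left { -3 }, Right { -11/4 -5/2 -2 -1 0 } => simplest -23/8
RRRBRRR: Left { -3 }, Right { -23/8 -11/4 -5/2 -2 -1 0 } => simplest -47/16
RRRBRRRB: Left { -3 -47/16 }, Right { -23/8 -11/4 -5/2 -2 -1 0 } => simplest -93/32
RRRBRRRBB: Left { -3 -47/16 -93/32 }, Right { -23/8 -11/4 -5/2 -2 -1 0 } => simplest -185/64
RRRBRRRBBB: Left { -3 -47/16 -93/32 -185/64 }, Right { -23/8 -11/4 -5/2 -2 -1 0 } => simplest -369/128
RRRBRRRBBBB: Left { -3 -47/16 -93/32 -185/64 -369/128 }, Right { -23/8 -11/4 -5/2 -2 -1 0 } => simplest -737/256
RRRBRRRBBBBB: Left { -3 -47/16 -93/32 -185/64 -369/128 -737/256 }, Right { -23/8 -11/4 -5/2 -2 -1 0 } => simplest -1473/512
RRRBRRRBBBBBR: Left { -3 -47/16 -93/32 -185/64 -369/128 -737/256 }, Right { -1473/512 -23/8 -11/4 -5/2 -2 -1 0 } => simplest -2947/1024
RRRBRRRBBBBBRB: Left { -3 -47/16 -93/32 -185/64 -369/128 -737/256 -2947/1024 }, Right { -1473/512 -23/8 -11/4 -5/2 -2 -1 0 } => simplest -5893/2048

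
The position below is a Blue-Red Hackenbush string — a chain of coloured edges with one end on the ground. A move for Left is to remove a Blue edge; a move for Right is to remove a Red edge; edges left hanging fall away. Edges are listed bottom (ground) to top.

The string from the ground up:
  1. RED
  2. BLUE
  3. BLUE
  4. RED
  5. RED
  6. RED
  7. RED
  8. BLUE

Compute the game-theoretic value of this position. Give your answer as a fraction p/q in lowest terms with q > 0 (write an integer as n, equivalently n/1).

R: Left { · }, Right { 0 } so simplest -1
RB: Left { -1 }, Right { 0 } so simplest -1/2
RBB: Left { -1; -1/2 }, Right { 0 } so simplest -1/4
RBBR: Left { -1; -1/2 }, Right { -1/4; 0 } so simplest -3/8
RBBRR: Left { -1; -1/2 }, Right { -3/8; -1/4; 0 } so simplest -7/16
RBBRRR: Left { -1; -1/2 }, Right { -7/16; -3/8; -1/4; 0 } so simplest -15/32
RBBRRRR: Left { -1; -1/2 }, Right { -15/32; -7/16; -3/8; -1/4; 0 } so simplest -31/64
RBBRRRRB: Left { -1; -1/2; -31/64 }, Right { -15/32; -7/16; -3/8; -1/4; 0 } so simplest -61/128

-61/128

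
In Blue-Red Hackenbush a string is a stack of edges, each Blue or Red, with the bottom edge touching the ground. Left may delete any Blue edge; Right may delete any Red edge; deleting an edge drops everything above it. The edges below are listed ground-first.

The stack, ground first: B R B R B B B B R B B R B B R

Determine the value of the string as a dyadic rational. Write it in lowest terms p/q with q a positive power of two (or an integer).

G(B) = { 0 | — } — 1
G(BR) = { 0 | 1 } — 1/2
G(BRB) = { 0,1/2 | 1 } — 3/4
G(BRBR) = { 0,1/2 | 3/4,1 } — 5/8
G(BRBRB) = { 0,1/2,5/8 | 3/4,1 } — 11/16
G(BRBRBB) = { 0,1/2,5/8,11/16 | 3/4,1 } — 23/32
G(BRBRBBB) = { 0,1/2,5/8,11/16,23/32 | 3/4,1 } — 47/64
G(BRBRBBBB) = { 0,1/2,5/8,11/16,23/32,47/64 | 3/4,1 } — 95/128
G(BRBRBBBBR) = { 0,1/2,5/8,11/16,23/32,47/64 | 95/128,3/4,1 } — 189/256
G(BRBRBBBBRB) = { 0,1/2,5/8,11/16,23/32,47/64,189/256 | 95/128,3/4,1 } — 379/512
G(BRBRBBBBRBB) = { 0,1/2,5/8,11/16,23/32,47/64,189/256,379/512 | 95/128,3/4,1 } — 759/1024
G(BRBRBBBBRBBR) = { 0,1/2,5/8,11/16,23/32,47/64,189/256,379/512 | 759/1024,95/128,3/4,1 } — 1517/2048
G(BRBRBBBBRBBRB) = { 0,1/2,5/8,11/16,23/32,47/64,189/256,379/512,1517/2048 | 759/1024,95/128,3/4,1 } — 3035/4096
G(BRBRBBBBRBBRBB) = { 0,1/2,5/8,11/16,23/32,47/64,189/256,379/512,1517/2048,3035/4096 | 759/1024,95/128,3/4,1 } — 6071/8192
G(BRBRBBBBRBBRBBR) = { 0,1/2,5/8,11/16,23/32,47/64,189/256,379/512,1517/2048,3035/4096 | 6071/8192,759/1024,95/128,3/4,1 } — 12141/16384

12141/16384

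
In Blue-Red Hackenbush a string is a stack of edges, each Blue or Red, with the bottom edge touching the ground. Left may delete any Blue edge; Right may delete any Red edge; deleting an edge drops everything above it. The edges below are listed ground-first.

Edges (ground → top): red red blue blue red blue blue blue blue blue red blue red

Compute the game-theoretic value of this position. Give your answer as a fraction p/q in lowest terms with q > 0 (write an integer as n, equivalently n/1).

-2571/2048

Prefix values for red red blue blue red blue blue blue blue blue red blue red via {L|R} + simplicity:
1 of 13 · r · max L −∞ · min R 0 = -1
2 of 13 · rr · max L −∞ · min R -1 = -2
3 of 13 · rrb · max L -2 · min R -1 = -3/2
4 of 13 · rrbb · max L -3/2 · min R -1 = -5/4
5 of 13 · rrbbr · max L -3/2 · min R -5/4 = -11/8
6 of 13 · rrbbrb · max L -11/8 · min R -5/4 = -21/16
7 of 13 · rrbbrbb · max L -21/16 · min R -5/4 = -41/32
8 of 13 · rrbbrbbb · max L -41/32 · min R -5/4 = -81/64
9 of 13 · rrbbrbbbb · max L -81/64 · min R -5/4 = -161/128
10 of 13 · rrbbrbbbbb · max L -161/128 · min R -5/4 = -321/256
11 of 13 · rrbbrbbbbbr · max L -161/128 · min R -321/256 = -643/512
12 of 13 · rrbbrbbbbbrb · max L -643/512 · min R -321/256 = -1285/1024
13 of 13 · rrbbrbbbbbrbr · max L -643/512 · min R -1285/1024 = -2571/2048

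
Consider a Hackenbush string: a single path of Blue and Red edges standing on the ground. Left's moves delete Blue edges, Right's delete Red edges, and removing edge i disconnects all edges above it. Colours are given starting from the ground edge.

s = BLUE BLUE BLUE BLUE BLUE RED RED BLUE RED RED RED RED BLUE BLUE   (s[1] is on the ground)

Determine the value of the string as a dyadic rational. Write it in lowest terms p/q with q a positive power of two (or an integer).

Recurse on prefixes of the 14-edge string BLUE BLUE BLUE BLUE BLUE RED RED BLUE RED RED RED RED BLUE BLUE:
edge 1 of 14 (BLUE): { 0 | · } → 1
edge 2 of 14 (BLUE): { 0; 1 | · } → 2
edge 3 of 14 (BLUE): { 0; 1; 2 | · } → 3
edge 4 of 14 (BLUE): { 0; 1; 2; 3 | · } → 4
edge 5 of 14 (BLUE): { 0; 1; 2; 3; 4 | · } → 5
edge 6 of 14 (RED): { 0; 1; 2; 3; 4 | 5 } → 9/2
edge 7 of 14 (RED): { 0; 1; 2; 3; 4 | 9/2; 5 } → 17/4
edge 8 of 14 (BLUE): { 0; 1; 2; 3; 4; 17/4 | 9/2; 5 } → 35/8
edge 9 of 14 (RED): { 0; 1; 2; 3; 4; 17/4 | 35/8; 9/2; 5 } → 69/16
edge 10 of 14 (RED): { 0; 1; 2; 3; 4; 17/4 | 69/16; 35/8; 9/2; 5 } → 137/32
edge 11 of 14 (RED): { 0; 1; 2; 3; 4; 17/4 | 137/32; 69/16; 35/8; 9/2; 5 } → 273/64
edge 12 of 14 (RED): { 0; 1; 2; 3; 4; 17/4 | 273/64; 137/32; 69/16; 35/8; 9/2; 5 } → 545/128
edge 13 of 14 (BLUE): { 0; 1; 2; 3; 4; 17/4; 545/128 | 273/64; 137/32; 69/16; 35/8; 9/2; 5 } → 1091/256
edge 14 of 14 (BLUE): { 0; 1; 2; 3; 4; 17/4; 545/128; 1091/256 | 273/64; 137/32; 69/16; 35/8; 9/2; 5 } → 2183/512

2183/512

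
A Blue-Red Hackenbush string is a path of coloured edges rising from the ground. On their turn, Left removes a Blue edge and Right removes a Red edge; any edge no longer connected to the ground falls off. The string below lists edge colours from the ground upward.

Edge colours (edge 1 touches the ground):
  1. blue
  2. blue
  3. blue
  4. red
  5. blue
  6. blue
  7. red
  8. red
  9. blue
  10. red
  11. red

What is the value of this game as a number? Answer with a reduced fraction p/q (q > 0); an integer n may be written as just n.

G(b) = { 0 | — } -> 1
G(bb) = { 0 1 | — } -> 2
G(bbb) = { 0 1 2 | — } -> 3
G(bbbr) = { 0 1 2 | 3 } -> 5/2
G(bbbrb) = { 0 1 2 5/2 | 3 } -> 11/4
G(bbbrbb) = { 0 1 2 5/2 11/4 | 3 } -> 23/8
G(bbbrbbr) = { 0 1 2 5/2 11/4 | 23/8 3 } -> 45/16
G(bbbrbbrr) = { 0 1 2 5/2 11/4 | 45/16 23/8 3 } -> 89/32
G(bbbrbbrrb) = { 0 1 2 5/2 11/4 89/32 | 45/16 23/8 3 } -> 179/64
G(bbbrbbrrbr) = { 0 1 2 5/2 11/4 89/32 | 179/64 45/16 23/8 3 } -> 357/128
G(bbbrbbrrbrr) = { 0 1 2 5/2 11/4 89/32 | 357/128 179/64 45/16 23/8 3 } -> 713/256

713/256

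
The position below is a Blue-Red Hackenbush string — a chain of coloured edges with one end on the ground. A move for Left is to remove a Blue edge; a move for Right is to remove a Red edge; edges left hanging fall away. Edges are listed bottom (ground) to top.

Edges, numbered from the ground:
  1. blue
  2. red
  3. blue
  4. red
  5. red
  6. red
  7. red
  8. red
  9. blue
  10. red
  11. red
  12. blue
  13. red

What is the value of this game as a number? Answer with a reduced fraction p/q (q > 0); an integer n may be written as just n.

Recurse on prefixes of the 13-edge string blue red blue red red red red red blue red red blue red:
value_1 [b]  L=[0]  R=[none]  => 1
value_2 [br]  L=[0]  R=[1]  => 1/2
value_3 [brb]  L=[0; 1/2]  R=[1]  => 3/4
value_4 [brbr]  L=[0; 1/2]  R=[3/4; 1]  => 5/8
value_5 [brbrr]  L=[0; 1/2]  R=[5/8; 3/4; 1]  => 9/16
value_6 [brbrrr]  L=[0; 1/2]  R=[9/16; 5/8; 3/4; 1]  => 17/32
value_7 [brbrrrr]  L=[0; 1/2]  R=[17/32; 9/16; 5/8; 3/4; 1]  => 33/64
value_8 [brbrrrrr]  L=[0; 1/2]  R=[33/64; 17/32; 9/16; 5/8; 3/4; 1]  => 65/128
value_9 [brbrrrrrb]  L=[0; 1/2; 65/128]  R=[33/64; 17/32; 9/16; 5/8; 3/4; 1]  => 131/256
value_10 [brbrrrrrbr]  L=[0; 1/2; 65/128]  R=[131/256; 33/64; 17/32; 9/16; 5/8; 3/4; 1]  => 261/512
value_11 [brbrrrrrbrr]  L=[0; 1/2; 65/128]  R=[261/512; 131/256; 33/64; 17/32; 9/16; 5/8; 3/4; 1]  => 521/1024
value_12 [brbrrrrrbrrb]  L=[0; 1/2; 65/128; 521/1024]  R=[261/512; 131/256; 33/64; 17/32; 9/16; 5/8; 3/4; 1]  => 1043/2048
value_13 [brbrrrrrbrrbr]  L=[0; 1/2; 65/128; 521/1024]  R=[1043/2048; 261/512; 131/256; 33/64; 17/32; 9/16; 5/8; 3/4; 1]  => 2085/4096

2085/4096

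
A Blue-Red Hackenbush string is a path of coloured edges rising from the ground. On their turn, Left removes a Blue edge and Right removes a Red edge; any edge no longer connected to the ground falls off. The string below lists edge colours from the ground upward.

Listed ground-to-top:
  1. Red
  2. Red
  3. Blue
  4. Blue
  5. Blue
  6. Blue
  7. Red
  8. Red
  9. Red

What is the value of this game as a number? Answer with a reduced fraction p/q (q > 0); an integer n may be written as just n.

-143/128

Recurse on prefixes of the 9-edge string Red Red Blue Blue Blue Blue Red Red Red:
v_1 [R]  L=[(no moves)]  R=[0]  => -1
v_2 [RR]  L=[(no moves)]  R=[-1; 0]  => -2
v_3 [RRB]  L=[-2]  R=[-1; 0]  => -3/2
v_4 [RRBB]  L=[-2; -3/2]  R=[-1; 0]  => -5/4
v_5 [RRBBB]  L=[-2; -3/2; -5/4]  R=[-1; 0]  => -9/8
v_6 [RRBBBB]  L=[-2; -3/2; -5/4; -9/8]  R=[-1; 0]  => -17/16
v_7 [RRBBBBR]  L=[-2; -3/2; -5/4; -9/8]  R=[-17/16; -1; 0]  => -35/32
v_8 [RRBBBBRR]  L=[-2; -3/2; -5/4; -9/8]  R=[-35/32; -17/16; -1; 0]  => -71/64
v_9 [RRBBBBRRR]  L=[-2; -3/2; -5/4; -9/8]  R=[-71/64; -35/32; -17/16; -1; 0]  => -143/128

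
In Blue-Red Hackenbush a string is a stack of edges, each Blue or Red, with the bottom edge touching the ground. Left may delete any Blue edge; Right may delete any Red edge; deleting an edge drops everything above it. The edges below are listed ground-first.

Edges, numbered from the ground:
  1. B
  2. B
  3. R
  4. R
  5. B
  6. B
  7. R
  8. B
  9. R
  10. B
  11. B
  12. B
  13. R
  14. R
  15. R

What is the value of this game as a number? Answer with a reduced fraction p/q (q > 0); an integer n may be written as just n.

11633/8192

Recurse on prefixes of the 15-edge string B B R R B B R B R B B B R R R:
value(B) = { 0 | — } gives 1
value(BB) = { 0,1 | — } gives 2
value(BBR) = { 0,1 | 2 } gives 3/2
value(BBRR) = { 0,1 | 3/2,2 } gives 5/4
value(BBRRB) = { 0,1,5/4 | 3/2,2 } gives 11/8
value(BBRRBB) = { 0,1,5/4,11/8 | 3/2,2 } gives 23/16
value(BBRRBBR) = { 0,1,5/4,11/8 | 23/16,3/2,2 } gives 45/32
value(BBRRBBRB) = { 0,1,5/4,11/8,45/32 | 23/16,3/2,2 } gives 91/64
value(BBRRBBRBR) = { 0,1,5/4,11/8,45/32 | 91/64,23/16,3/2,2 } gives 181/128
value(BBRRBBRBRB) = { 0,1,5/4,11/8,45/32,181/128 | 91/64,23/16,3/2,2 } gives 363/256
value(BBRRBBRBRBB) = { 0,1,5/4,11/8,45/32,181/128,363/256 | 91/64,23/16,3/2,2 } gives 727/512
value(BBRRBBRBRBBB) = { 0,1,5/4,11/8,45/32,181/128,363/256,727/512 | 91/64,23/16,3/2,2 } gives 1455/1024
value(BBRRBBRBRBBBR) = { 0,1,5/4,11/8,45/32,181/128,363/256,727/512 | 1455/1024,91/64,23/16,3/2,2 } gives 2909/2048
value(BBRRBBRBRBBBRR) = { 0,1,5/4,11/8,45/32,181/128,363/256,727/512 | 2909/2048,1455/1024,91/64,23/16,3/2,2 } gives 5817/4096
value(BBRRBBRBRBBBRRR) = { 0,1,5/4,11/8,45/32,181/128,363/256,727/512 | 5817/4096,2909/2048,1455/1024,91/64,23/16,3/2,2 } gives 11633/8192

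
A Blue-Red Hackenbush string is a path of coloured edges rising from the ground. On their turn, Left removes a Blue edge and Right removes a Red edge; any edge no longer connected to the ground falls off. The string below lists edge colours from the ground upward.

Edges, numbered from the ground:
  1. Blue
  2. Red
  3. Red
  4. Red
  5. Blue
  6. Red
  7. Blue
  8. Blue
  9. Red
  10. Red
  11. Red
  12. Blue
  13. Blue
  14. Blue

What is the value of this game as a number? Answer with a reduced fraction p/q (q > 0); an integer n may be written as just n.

1423/8192

Prefix values for Blue Red Red Red Blue Red Blue Blue Red Red Red Blue Blue Blue via {L|R} + simplicity:
step 1: add Blue to get B; options L={ 0 } R={ — } — 1
step 2: add Red to get BR; options L={ 0 } R={ 1 } — 1/2
step 3: add Red to get BRR; options L={ 0 } R={ 1/2, 1 } — 1/4
step 4: add Red to get BRRR; options L={ 0 } R={ 1/4, 1/2, 1 } — 1/8
step 5: add Blue to get BRRRB; options L={ 0, 1/8 } R={ 1/4, 1/2, 1 } — 3/16
step 6: add Red to get BRRRBR; options L={ 0, 1/8 } R={ 3/16, 1/4, 1/2, 1 } — 5/32
step 7: add Blue to get BRRRBRB; options L={ 0, 1/8, 5/32 } R={ 3/16, 1/4, 1/2, 1 } — 11/64
step 8: add Blue to get BRRRBRBB; options L={ 0, 1/8, 5/32, 11/64 } R={ 3/16, 1/4, 1/2, 1 } — 23/128
step 9: add Red to get BRRRBRBBR; options L={ 0, 1/8, 5/32, 11/64 } R={ 23/128, 3/16, 1/4, 1/2, 1 } — 45/256
step 10: add Red to get BRRRBRBBRR; options L={ 0, 1/8, 5/32, 11/64 } R={ 45/256, 23/128, 3/16, 1/4, 1/2, 1 } — 89/512
step 11: add Red to get BRRRBRBBRRR; options L={ 0, 1/8, 5/32, 11/64 } R={ 89/512, 45/256, 23/128, 3/16, 1/4, 1/2, 1 } — 177/1024
step 12: add Blue to get BRRRBRBBRRRB; options L={ 0, 1/8, 5/32, 11/64, 177/1024 } R={ 89/512, 45/256, 23/128, 3/16, 1/4, 1/2, 1 } — 355/2048
step 13: add Blue to get BRRRBRBBRRRBB; options L={ 0, 1/8, 5/32, 11/64, 177/1024, 355/2048 } R={ 89/512, 45/256, 23/128, 3/16, 1/4, 1/2, 1 } — 711/4096
step 14: add Blue to get BRRRBRBBRRRBBB; options L={ 0, 1/8, 5/32, 11/64, 177/1024, 355/2048, 711/4096 } R={ 89/512, 45/256, 23/128, 3/16, 1/4, 1/2, 1 } — 1423/8192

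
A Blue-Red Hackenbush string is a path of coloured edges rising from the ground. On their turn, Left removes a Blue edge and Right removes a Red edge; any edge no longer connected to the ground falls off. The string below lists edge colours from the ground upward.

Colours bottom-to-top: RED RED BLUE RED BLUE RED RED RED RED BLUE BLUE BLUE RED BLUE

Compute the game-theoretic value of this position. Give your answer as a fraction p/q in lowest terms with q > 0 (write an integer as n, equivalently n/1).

-7109/4096

Build value(s[:k]) for k = 1..14, string s = RED RED BLUE RED BLUE RED RED RED RED BLUE BLUE BLUE RED BLUE.
R: Left { ∅ }, Right { 0 } = simplest -1
RR: Left { ∅ }, Right { -1; 0 } = simplest -2
RRB: Left { -2 }, Right { -1; 0 } = simplest -3/2
RRBR: Left { -2 }, Right { -3/2; -1; 0 } = simplest -7/4
RRBRB: Left { -2; -7/4 }, Right { -3/2; -1; 0 } = simplest -13/8
RRBRBR: Left { -2; -7/4 }, Right { -13/8; -3/2; -1; 0 } = simplest -27/16
RRBRBRR: Left { -2; -7/4 }, Right { -27/16; -13/8; -3/2; -1; 0 } = simplest -55/32
RRBRBRRR: Left { -2; -7/4 }, Right { -55/32; -27/16; -13/8; -3/2; -1; 0 } = simplest -111/64
RRBRBRRRR: Left { -2; -7/4 }, Right { -111/64; -55/32; -27/16; -13/8; -3/2; -1; 0 } = simplest -223/128
RRBRBRRRRB: Left { -2; -7/4; -223/128 }, Right { -111/64; -55/32; -27/16; -13/8; -3/2; -1; 0 } = simplest -445/256
RRBRBRRRRBB: Left { -2; -7/4; -223/128; -445/256 }, Right { -111/64; -55/32; -27/16; -13/8; -3/2; -1; 0 } = simplest -889/512
RRBRBRRRRBBB: Left { -2; -7/4; -223/128; -445/256; -889/512 }, Right { -111/64; -55/32; -27/16; -13/8; -3/2; -1; 0 } = simplest -1777/1024
RRBRBRRRRBBBR: Left { -2; -7/4; -223/128; -445/256; -889/512 }, Right { -1777/1024; -111/64; -55/32; -27/16; -13/8; -3/2; -1; 0 } = simplest -3555/2048
RRBRBRRRRBBBRB: Left { -2; -7/4; -223/128; -445/256; -889/512; -3555/2048 }, Right { -1777/1024; -111/64; -55/32; -27/16; -13/8; -3/2; -1; 0 } = simplest -7109/4096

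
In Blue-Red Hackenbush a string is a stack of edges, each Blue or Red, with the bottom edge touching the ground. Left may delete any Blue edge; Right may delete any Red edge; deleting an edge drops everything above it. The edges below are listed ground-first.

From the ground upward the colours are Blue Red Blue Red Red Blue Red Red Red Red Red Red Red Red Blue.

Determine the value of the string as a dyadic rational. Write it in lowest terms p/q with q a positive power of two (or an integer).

1 of 15 · B · max L 0 · min R +∞ => 1
2 of 15 · BR · max L 0 · min R 1 => 1/2
3 of 15 · BRB · max L 1/2 · min R 1 => 3/4
4 of 15 · BRBR · max L 1/2 · min R 3/4 => 5/8
5 of 15 · BRBRR · max L 1/2 · min R 5/8 => 9/16
6 of 15 · BRBRRB · max L 9/16 · min R 5/8 => 19/32
7 of 15 · BRBRRBR · max L 9/16 · min R 19/32 => 37/64
8 of 15 · BRBRRBRR · max L 9/16 · min R 37/64 => 73/128
9 of 15 · BRBRRBRRR · max L 9/16 · min R 73/128 => 145/256
10 of 15 · BRBRRBRRRR · max L 9/16 · min R 145/256 => 289/512
11 of 15 · BRBRRBRRRRR · max L 9/16 · min R 289/512 => 577/1024
12 of 15 · BRBRRBRRRRRR · max L 9/16 · min R 577/1024 => 1153/2048
13 of 15 · BRBRRBRRRRRRR · max L 9/16 · min R 1153/2048 => 2305/4096
14 of 15 · BRBRRBRRRRRRRR · max L 9/16 · min R 2305/4096 => 4609/8192
15 of 15 · BRBRRBRRRRRRRRB · max L 4609/8192 · min R 2305/4096 => 9219/16384

9219/16384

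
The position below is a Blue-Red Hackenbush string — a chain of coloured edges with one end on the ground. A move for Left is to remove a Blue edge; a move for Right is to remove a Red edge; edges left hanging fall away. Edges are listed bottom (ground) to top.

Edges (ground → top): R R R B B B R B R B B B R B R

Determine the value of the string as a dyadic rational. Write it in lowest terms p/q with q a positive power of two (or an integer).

-8843/4096

G(R) = { — | 0 } gives -1
G(RR) = { — | -1 0 } gives -2
G(RRR) = { — | -2 -1 0 } gives -3
G(RRRB) = { -3 | -2 -1 0 } gives -5/2
G(RRRBB) = { -3 -5/2 | -2 -1 0 } gives -9/4
G(RRRBBB) = { -3 -5/2 -9/4 | -2 -1 0 } gives -17/8
G(RRRBBBR) = { -3 -5/2 -9/4 | -17/8 -2 -1 0 } gives -35/16
G(RRRBBBRB) = { -3 -5/2 -9/4 -35/16 | -17/8 -2 -1 0 } gives -69/32
G(RRRBBBRBR) = { -3 -5/2 -9/4 -35/16 | -69/32 -17/8 -2 -1 0 } gives -139/64
G(RRRBBBRBRB) = { -3 -5/2 -9/4 -35/16 -139/64 | -69/32 -17/8 -2 -1 0 } gives -277/128
G(RRRBBBRBRBB) = { -3 -5/2 -9/4 -35/16 -139/64 -277/128 | -69/32 -17/8 -2 -1 0 } gives -553/256
G(RRRBBBRBRBBB) = { -3 -5/2 -9/4 -35/16 -139/64 -277/128 -553/256 | -69/32 -17/8 -2 -1 0 } gives -1105/512
G(RRRBBBRBRBBBR) = { -3 -5/2 -9/4 -35/16 -139/64 -277/128 -553/256 | -1105/512 -69/32 -17/8 -2 -1 0 } gives -2211/1024
G(RRRBBBRBRBBBRB) = { -3 -5/2 -9/4 -35/16 -139/64 -277/128 -553/256 -2211/1024 | -1105/512 -69/32 -17/8 -2 -1 0 } gives -4421/2048
G(RRRBBBRBRBBBRBR) = { -3 -5/2 -9/4 -35/16 -139/64 -277/128 -553/256 -2211/1024 | -4421/2048 -1105/512 -69/32 -17/8 -2 -1 0 } gives -8843/4096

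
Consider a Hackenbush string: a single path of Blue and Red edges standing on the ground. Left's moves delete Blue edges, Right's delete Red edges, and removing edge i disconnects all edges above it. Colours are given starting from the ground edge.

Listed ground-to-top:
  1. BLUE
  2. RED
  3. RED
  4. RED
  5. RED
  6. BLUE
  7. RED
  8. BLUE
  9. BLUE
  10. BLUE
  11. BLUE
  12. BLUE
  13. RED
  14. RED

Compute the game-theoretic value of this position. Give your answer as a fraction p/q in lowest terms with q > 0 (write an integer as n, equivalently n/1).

Prefix values for BLUE RED RED RED RED BLUE RED BLUE BLUE BLUE BLUE BLUE RED RED via {L|R} + simplicity:
edge 1 of 14 (BLUE): { 0 | · } => 1
edge 2 of 14 (RED): { 0 | 1 } => 1/2
edge 3 of 14 (RED): { 0 | 1/2 1 } => 1/4
edge 4 of 14 (RED): { 0 | 1/4 1/2 1 } => 1/8
edge 5 of 14 (RED): { 0 | 1/8 1/4 1/2 1 } => 1/16
edge 6 of 14 (BLUE): { 0 1/16 | 1/8 1/4 1/2 1 } => 3/32
edge 7 of 14 (RED): { 0 1/16 | 3/32 1/8 1/4 1/2 1 } => 5/64
edge 8 of 14 (BLUE): { 0 1/16 5/64 | 3/32 1/8 1/4 1/2 1 } => 11/128
edge 9 of 14 (BLUE): { 0 1/16 5/64 11/128 | 3/32 1/8 1/4 1/2 1 } => 23/256
edge 10 of 14 (BLUE): { 0 1/16 5/64 11/128 23/256 | 3/32 1/8 1/4 1/2 1 } => 47/512
edge 11 of 14 (BLUE): { 0 1/16 5/64 11/128 23/256 47/512 | 3/32 1/8 1/4 1/2 1 } => 95/1024
edge 12 of 14 (BLUE): { 0 1/16 5/64 11/128 23/256 47/512 95/1024 | 3/32 1/8 1/4 1/2 1 } => 191/2048
edge 13 of 14 (RED): { 0 1/16 5/64 11/128 23/256 47/512 95/1024 | 191/2048 3/32 1/8 1/4 1/2 1 } => 381/4096
edge 14 of 14 (RED): { 0 1/16 5/64 11/128 23/256 47/512 95/1024 | 381/4096 191/2048 3/32 1/8 1/4 1/2 1 } => 761/8192

761/8192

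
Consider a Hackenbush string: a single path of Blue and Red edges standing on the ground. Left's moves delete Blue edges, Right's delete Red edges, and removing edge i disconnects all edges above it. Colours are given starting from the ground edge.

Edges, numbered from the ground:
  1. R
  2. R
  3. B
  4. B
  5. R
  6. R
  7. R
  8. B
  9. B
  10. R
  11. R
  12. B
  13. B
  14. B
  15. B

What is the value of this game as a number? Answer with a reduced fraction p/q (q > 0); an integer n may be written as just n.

v_1 [R]  L=[·]  R=[0]  ⇒ -1
v_2 [RR]  L=[·]  R=[-1; 0]  ⇒ -2
v_3 [RRB]  L=[-2]  R=[-1; 0]  ⇒ -3/2
v_4 [RRBB]  L=[-2; -3/2]  R=[-1; 0]  ⇒ -5/4
v_5 [RRBBR]  L=[-2; -3/2]  R=[-5/4; -1; 0]  ⇒ -11/8
v_6 [RRBBRR]  L=[-2; -3/2]  R=[-11/8; -5/4; -1; 0]  ⇒ -23/16
v_7 [RRBBRRR]  L=[-2; -3/2]  R=[-23/16; -11/8; -5/4; -1; 0]  ⇒ -47/32
v_8 [RRBBRRRB]  L=[-2; -3/2; -47/32]  R=[-23/16; -11/8; -5/4; -1; 0]  ⇒ -93/64
v_9 [RRBBRRRBB]  L=[-2; -3/2; -47/32; -93/64]  R=[-23/16; -11/8; -5/4; -1; 0]  ⇒ -185/128
v_10 [RRBBRRRBBR]  L=[-2; -3/2; -47/32; -93/64]  R=[-185/128; -23/16; -11/8; -5/4; -1; 0]  ⇒ -371/256
v_11 [RRBBRRRBBRR]  L=[-2; -3/2; -47/32; -93/64]  R=[-371/256; -185/128; -23/16; -11/8; -5/4; -1; 0]  ⇒ -743/512
v_12 [RRBBRRRBBRRB]  L=[-2; -3/2; -47/32; -93/64; -743/512]  R=[-371/256; -185/128; -23/16; -11/8; -5/4; -1; 0]  ⇒ -1485/1024
v_13 [RRBBRRRBBRRBB]  L=[-2; -3/2; -47/32; -93/64; -743/512; -1485/1024]  R=[-371/256; -185/128; -23/16; -11/8; -5/4; -1; 0]  ⇒ -2969/2048
v_14 [RRBBRRRBBRRBBB]  L=[-2; -3/2; -47/32; -93/64; -743/512; -1485/1024; -2969/2048]  R=[-371/256; -185/128; -23/16; -11/8; -5/4; -1; 0]  ⇒ -5937/4096
v_15 [RRBBRRRBBRRBBBB]  L=[-2; -3/2; -47/32; -93/64; -743/512; -1485/1024; -2969/2048; -5937/4096]  R=[-371/256; -185/128; -23/16; -11/8; -5/4; -1; 0]  ⇒ -11873/8192

-11873/8192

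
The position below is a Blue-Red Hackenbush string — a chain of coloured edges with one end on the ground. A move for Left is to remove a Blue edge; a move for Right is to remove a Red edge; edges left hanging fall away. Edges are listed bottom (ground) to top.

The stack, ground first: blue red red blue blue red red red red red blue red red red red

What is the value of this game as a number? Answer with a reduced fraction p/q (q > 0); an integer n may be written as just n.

1 of 15 · b · max L 0 · min R +∞ gives 1
2 of 15 · br · max L 0 · min R 1 gives 1/2
3 of 15 · brr · max L 0 · min R 1/2 gives 1/4
4 of 15 · brrb · max L 1/4 · min R 1/2 gives 3/8
5 of 15 · brrbb · max L 3/8 · min R 1/2 gives 7/16
6 of 15 · brrbbr · max L 3/8 · min R 7/16 gives 13/32
7 of 15 · brrbbrr · max L 3/8 · min R 13/32 gives 25/64
8 of 15 · brrbbrrr · max L 3/8 · min R 25/64 gives 49/128
9 of 15 · brrbbrrrr · max L 3/8 · min R 49/128 gives 97/256
10 of 15 · brrbbrrrrr · max L 3/8 · min R 97/256 gives 193/512
11 of 15 · brrbbrrrrrb · max L 193/512 · min R 97/256 gives 387/1024
12 of 15 · brrbbrrrrrbr · max L 193/512 · min R 387/1024 gives 773/2048
13 of 15 · brrbbrrrrrbrr · max L 193/512 · min R 773/2048 gives 1545/4096
14 of 15 · brrbbrrrrrbrrr · max L 193/512 · min R 1545/4096 gives 3089/8192
15 of 15 · brrbbrrrrrbrrrr · max L 193/512 · min R 3089/8192 gives 6177/16384

6177/16384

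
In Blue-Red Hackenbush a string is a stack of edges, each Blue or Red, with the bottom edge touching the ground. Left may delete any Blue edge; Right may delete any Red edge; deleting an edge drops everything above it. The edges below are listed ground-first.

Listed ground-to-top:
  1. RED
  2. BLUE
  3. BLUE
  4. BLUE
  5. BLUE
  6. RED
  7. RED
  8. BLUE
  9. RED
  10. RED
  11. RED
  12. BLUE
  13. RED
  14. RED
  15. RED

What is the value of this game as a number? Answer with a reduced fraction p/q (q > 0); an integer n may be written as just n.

-1775/16384

Build value(s[:k]) for k = 1..15, string s = RED BLUE BLUE BLUE BLUE RED RED BLUE RED RED RED BLUE RED RED RED.
value_1 [R]  L=[∅]  R=[0]  = -1
value_2 [RB]  L=[-1]  R=[0]  = -1/2
value_3 [RBB]  L=[-1; -1/2]  R=[0]  = -1/4
value_4 [RBBB]  L=[-1; -1/2; -1/4]  R=[0]  = -1/8
value_5 [RBBBB]  L=[-1; -1/2; -1/4; -1/8]  R=[0]  = -1/16
value_6 [RBBBBR]  L=[-1; -1/2; -1/4; -1/8]  R=[-1/16; 0]  = -3/32
value_7 [RBBBBRR]  L=[-1; -1/2; -1/4; -1/8]  R=[-3/32; -1/16; 0]  = -7/64
value_8 [RBBBBRRB]  L=[-1; -1/2; -1/4; -1/8; -7/64]  R=[-3/32; -1/16; 0]  = -13/128
value_9 [RBBBBRRBR]  L=[-1; -1/2; -1/4; -1/8; -7/64]  R=[-13/128; -3/32; -1/16; 0]  = -27/256
value_10 [RBBBBRRBRR]  L=[-1; -1/2; -1/4; -1/8; -7/64]  R=[-27/256; -13/128; -3/32; -1/16; 0]  = -55/512
value_11 [RBBBBRRBRRR]  L=[-1; -1/2; -1/4; -1/8; -7/64]  R=[-55/512; -27/256; -13/128; -3/32; -1/16; 0]  = -111/1024
value_12 [RBBBBRRBRRRB]  L=[-1; -1/2; -1/4; -1/8; -7/64; -111/1024]  R=[-55/512; -27/256; -13/128; -3/32; -1/16; 0]  = -221/2048
value_13 [RBBBBRRBRRRBR]  L=[-1; -1/2; -1/4; -1/8; -7/64; -111/1024]  R=[-221/2048; -55/512; -27/256; -13/128; -3/32; -1/16; 0]  = -443/4096
value_14 [RBBBBRRBRRRBRR]  L=[-1; -1/2; -1/4; -1/8; -7/64; -111/1024]  R=[-443/4096; -221/2048; -55/512; -27/256; -13/128; -3/32; -1/16; 0]  = -887/8192
value_15 [RBBBBRRBRRRBRRR]  L=[-1; -1/2; -1/4; -1/8; -7/64; -111/1024]  R=[-887/8192; -443/4096; -221/2048; -55/512; -27/256; -13/128; -3/32; -1/16; 0]  = -1775/16384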